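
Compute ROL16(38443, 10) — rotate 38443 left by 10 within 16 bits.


Rotate 0b1001011000101011 left by 10 (16-bit) = 0b1010111001011000 = 44632

44632


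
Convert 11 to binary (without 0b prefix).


11 = 1011 in binary

1011


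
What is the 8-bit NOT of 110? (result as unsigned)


~0b1101110 = 0b10010001 = 145 (8-bit unsigned)

145


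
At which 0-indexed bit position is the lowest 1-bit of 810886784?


0b110000010101010010011010000000. Lowest set bit at position 7

7


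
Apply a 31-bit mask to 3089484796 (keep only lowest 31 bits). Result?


3089484796 & 2147483647 = 942001148

942001148


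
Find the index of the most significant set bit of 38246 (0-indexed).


0b1001010101100110. Highest set bit at position 15

15


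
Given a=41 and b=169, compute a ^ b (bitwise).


41 ^ 169 = 128

128


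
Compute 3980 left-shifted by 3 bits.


0b111110001100 << 3 = 0b111110001100000 = 31840

31840


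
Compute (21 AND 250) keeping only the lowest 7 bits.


Step 1: 21 & 250 = 16
Step 2: 16 & 127 = 16

16


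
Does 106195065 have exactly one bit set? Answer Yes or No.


0b110010101000110100001111001. Multiple bits set => No

No


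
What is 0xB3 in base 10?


B3 hex = 179 decimal

179


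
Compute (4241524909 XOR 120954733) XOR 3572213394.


Step 1: 4241524909 ^ 120954733 = 4226095040
Step 2: 4226095040 ^ 3572213394 = 789492050

789492050


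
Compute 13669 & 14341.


0b11010101100101 & 0b11100000000101 = 0b11000000000101 = 12293

12293


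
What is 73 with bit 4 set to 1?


73 | (1 << 4) = 73 | 16 = 89

89


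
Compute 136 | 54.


0b10001000 | 0b110110 = 0b10111110 = 190

190


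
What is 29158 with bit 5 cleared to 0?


29158 & ~(1 << 5) = 29126

29126


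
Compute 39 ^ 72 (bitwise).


0b100111 ^ 0b1001000 = 0b1101111 = 111

111


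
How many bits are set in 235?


0b11101011 has 6 set bits

6


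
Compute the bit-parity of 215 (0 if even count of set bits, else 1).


0b11010111 has 6 ones => parity 0

0


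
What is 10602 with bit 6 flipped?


10602 ^ (1 << 6) = 10602 ^ 64 = 10538

10538


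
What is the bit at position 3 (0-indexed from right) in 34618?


0b1000011100111010, position 3 = 1

1


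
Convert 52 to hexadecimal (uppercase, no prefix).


52 = 34 hex

34


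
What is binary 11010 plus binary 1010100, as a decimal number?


11010 + 1010100 = 1101110 = 110

110


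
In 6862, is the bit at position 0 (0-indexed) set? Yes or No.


0b1101011001110, bit 0 = 0. No

No


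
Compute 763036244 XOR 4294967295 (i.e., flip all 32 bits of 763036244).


763036244 ^ 4294967295 = 3531931051

3531931051


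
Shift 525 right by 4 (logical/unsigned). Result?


0b1000001101 >> 4 = 0b100000 = 32

32


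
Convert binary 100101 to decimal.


100101 in decimal = 37

37


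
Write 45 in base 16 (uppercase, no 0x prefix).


45 = 2D hex

2D


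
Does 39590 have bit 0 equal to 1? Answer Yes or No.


0b1001101010100110, bit 0 = 0. No

No


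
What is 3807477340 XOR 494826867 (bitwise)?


0b11100010111100010111111001011100 ^ 0b11101011111100111010101110011 = 0b11111111100011110000101100101111 = 4287564591

4287564591


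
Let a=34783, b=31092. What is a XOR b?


34783 ^ 31092 = 65195

65195


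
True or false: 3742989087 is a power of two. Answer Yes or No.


0b11011111000110010111101100011111. Multiple bits set => No

No


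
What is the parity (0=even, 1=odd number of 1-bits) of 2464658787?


0b10010010111001111011010101100011 has 18 ones => parity 0

0


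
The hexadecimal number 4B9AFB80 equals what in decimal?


4B9AFB80 hex = 1268448128 decimal

1268448128


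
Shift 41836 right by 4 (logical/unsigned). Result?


0b1010001101101100 >> 4 = 0b101000110110 = 2614

2614


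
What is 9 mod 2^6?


9 & 63 = 9

9


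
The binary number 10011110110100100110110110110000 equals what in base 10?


10011110110100100110110110110000 in decimal = 2664590768

2664590768


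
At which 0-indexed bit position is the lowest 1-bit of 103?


0b1100111. Lowest set bit at position 0

0


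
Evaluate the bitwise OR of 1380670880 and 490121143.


0b1010010010010110101110110100000 | 0b11101001101101010011110110111 = 0b1011111011111111111111110110111 = 1602224055

1602224055


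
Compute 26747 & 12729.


0b110100001111011 & 0b11000110111001 = 0b10000000111001 = 8249

8249


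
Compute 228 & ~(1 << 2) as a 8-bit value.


228 & ~(1 << 2) = 224

224


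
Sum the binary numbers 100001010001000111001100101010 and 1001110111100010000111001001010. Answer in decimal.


100001010001000111001100101010 + 1001110111100010000111001001010 = 1110000001101011000000101110100 = 1882554740

1882554740


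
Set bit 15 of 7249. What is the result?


7249 | (1 << 15) = 7249 | 32768 = 40017

40017


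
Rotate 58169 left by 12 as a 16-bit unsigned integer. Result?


Rotate 0b1110001100111001 left by 12 (16-bit) = 0b1001111000110011 = 40499

40499


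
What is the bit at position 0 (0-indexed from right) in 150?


0b10010110, position 0 = 0

0


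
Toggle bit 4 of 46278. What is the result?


46278 ^ (1 << 4) = 46278 ^ 16 = 46294

46294


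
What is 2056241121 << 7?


0b1111010100011111011111111100001 << 7 = 0b11110101000111110111111111000010000000 = 263198863488

263198863488


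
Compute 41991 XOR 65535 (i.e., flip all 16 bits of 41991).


41991 ^ 65535 = 23544

23544


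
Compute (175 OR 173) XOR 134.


Step 1: 175 | 173 = 175
Step 2: 175 ^ 134 = 41

41


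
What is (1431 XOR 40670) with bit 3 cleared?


Step 1: 1431 ^ 40670 = 39753
Step 2: 39753 & ~(1 << 3) = 39745

39745


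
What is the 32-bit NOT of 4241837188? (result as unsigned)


~0b11111100110101010100110010000100 = 0b11001010101011001101111011 = 53130107 (32-bit unsigned)

53130107


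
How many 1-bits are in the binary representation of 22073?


0b101011000111001 has 8 set bits

8


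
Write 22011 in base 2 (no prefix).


22011 = 101010111111011 in binary

101010111111011


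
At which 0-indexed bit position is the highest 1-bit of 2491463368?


0b10010100100000001011011011001000. Highest set bit at position 31

31


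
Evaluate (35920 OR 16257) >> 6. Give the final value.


Step 1: 35920 | 16257 = 49105
Step 2: 49105 >> 6 = 767

767


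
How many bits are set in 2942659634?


0b10101111011001010110110000110010 has 17 set bits

17


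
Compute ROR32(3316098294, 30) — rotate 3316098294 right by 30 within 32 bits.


Rotate 0b11000101101001111010010011110110 right by 30 (32-bit) = 0b10110100111101001001111011011 = 379491291

379491291


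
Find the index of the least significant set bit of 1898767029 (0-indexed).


0b1110001001011001110001010110101. Lowest set bit at position 0

0


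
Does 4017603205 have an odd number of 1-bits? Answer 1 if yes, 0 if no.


0b11101111011101111100001010000101 has 19 ones => parity 1

1


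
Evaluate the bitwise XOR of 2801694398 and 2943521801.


0b10100110111111100111011010111110 ^ 0b10101111011100101001010000001001 = 0b1001100011001110001010110111 = 160228023

160228023


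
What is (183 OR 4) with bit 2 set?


Step 1: 183 | 4 = 183
Step 2: 183 | (1 << 2) = 183 | 4 = 183

183


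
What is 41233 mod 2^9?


41233 & 511 = 273

273


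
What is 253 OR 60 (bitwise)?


0b11111101 | 0b111100 = 0b11111101 = 253

253


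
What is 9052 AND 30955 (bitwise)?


0b10001101011100 & 0b111100011101011 = 0b10000001001000 = 8264

8264


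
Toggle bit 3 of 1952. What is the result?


1952 ^ (1 << 3) = 1952 ^ 8 = 1960

1960


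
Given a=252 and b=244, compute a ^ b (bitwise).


252 ^ 244 = 8

8


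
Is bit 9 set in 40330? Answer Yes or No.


0b1001110110001010, bit 9 = 0. No

No


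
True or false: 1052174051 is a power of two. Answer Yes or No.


0b111110101101101110011011100011. Multiple bits set => No

No


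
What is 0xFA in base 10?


FA hex = 250 decimal

250


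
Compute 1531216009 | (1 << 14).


1531216009 | (1 << 14) = 1531216009 | 16384 = 1531232393

1531232393


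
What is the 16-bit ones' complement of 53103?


53103 ^ 65535 = 12432

12432


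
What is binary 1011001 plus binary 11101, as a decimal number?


1011001 + 11101 = 1110110 = 118

118


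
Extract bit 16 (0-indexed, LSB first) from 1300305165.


0b1001101100000010001010100001101, position 16 = 1

1


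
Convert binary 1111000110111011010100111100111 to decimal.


1111000110111011010100111100111 in decimal = 2027792871

2027792871


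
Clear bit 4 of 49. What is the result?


49 & ~(1 << 4) = 33

33


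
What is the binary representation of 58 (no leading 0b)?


58 = 111010 in binary

111010


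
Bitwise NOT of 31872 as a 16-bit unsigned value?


~0b111110010000000 = 0b1000001101111111 = 33663 (16-bit unsigned)

33663


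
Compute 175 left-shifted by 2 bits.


0b10101111 << 2 = 0b1010111100 = 700

700


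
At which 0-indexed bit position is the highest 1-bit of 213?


0b11010101. Highest set bit at position 7

7


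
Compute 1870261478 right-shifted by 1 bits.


0b1101111011110011110110011100110 >> 1 = 0b110111101111001111011001110011 = 935130739

935130739


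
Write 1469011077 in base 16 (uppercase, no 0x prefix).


1469011077 = 578F5485 hex

578F5485


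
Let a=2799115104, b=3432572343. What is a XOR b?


2799115104 ^ 3432572343 = 1783627479

1783627479


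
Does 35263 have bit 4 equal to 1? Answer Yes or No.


0b1000100110111111, bit 4 = 1. Yes

Yes


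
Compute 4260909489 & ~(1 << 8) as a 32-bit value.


4260909489 & ~(1 << 8) = 4260909233

4260909233


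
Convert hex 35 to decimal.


35 hex = 53 decimal

53


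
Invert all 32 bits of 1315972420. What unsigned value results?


1315972420 ^ 4294967295 = 2978994875

2978994875


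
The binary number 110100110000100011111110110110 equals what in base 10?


110100110000100011111110110110 in decimal = 885145526

885145526


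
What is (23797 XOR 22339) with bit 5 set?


Step 1: 23797 ^ 22339 = 2998
Step 2: 2998 | (1 << 5) = 2998 | 32 = 2998

2998


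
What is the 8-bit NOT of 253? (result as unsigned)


~0b11111101 = 0b10 = 2 (8-bit unsigned)

2


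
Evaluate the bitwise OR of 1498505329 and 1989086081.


0b1011001010100010110000001110001 | 0b1110110100011110000101110000001 = 0b1111111110111110110101111110001 = 2145348593

2145348593


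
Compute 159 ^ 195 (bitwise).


0b10011111 ^ 0b11000011 = 0b1011100 = 92

92


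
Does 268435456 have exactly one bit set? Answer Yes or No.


0b10000000000000000000000000000. Only one bit set => Yes

Yes


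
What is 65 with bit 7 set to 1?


65 | (1 << 7) = 65 | 128 = 193

193


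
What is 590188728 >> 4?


0b100011001011011001000010111000 >> 4 = 0b10001100101101100100001011 = 36886795

36886795


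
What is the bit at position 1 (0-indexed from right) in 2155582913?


0b10000000011110111001010111000001, position 1 = 0

0


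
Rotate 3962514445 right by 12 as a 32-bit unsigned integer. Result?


Rotate 0b11101100001011110010110000001101 right by 12 (32-bit) = 0b11000000110111101100001011110010 = 3235824370

3235824370


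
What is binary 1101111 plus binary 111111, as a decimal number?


1101111 + 111111 = 10101110 = 174

174


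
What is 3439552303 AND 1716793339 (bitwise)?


0b11001101000000110110011100101111 & 0b1100110010101000010111111111011 = 0b1000100000000000010011100101011 = 1140860715

1140860715


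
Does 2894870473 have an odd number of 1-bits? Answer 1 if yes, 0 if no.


0b10101100100011000011011111001001 has 16 ones => parity 0

0


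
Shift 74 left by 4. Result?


0b1001010 << 4 = 0b10010100000 = 1184

1184


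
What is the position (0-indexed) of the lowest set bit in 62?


0b111110. Lowest set bit at position 1

1


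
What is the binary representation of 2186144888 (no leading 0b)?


2186144888 = 10000010010011011110110001111000 in binary

10000010010011011110110001111000


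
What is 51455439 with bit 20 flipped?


51455439 ^ (1 << 20) = 51455439 ^ 1048576 = 50406863

50406863


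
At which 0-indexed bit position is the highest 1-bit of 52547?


0b1100110101000011. Highest set bit at position 15

15


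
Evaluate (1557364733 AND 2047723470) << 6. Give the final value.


Step 1: 1557364733 & 2047723470 = 1476478924
Step 2: 1476478924 << 6 = 94494651136

94494651136


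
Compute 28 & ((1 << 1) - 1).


28 & 1 = 0

0


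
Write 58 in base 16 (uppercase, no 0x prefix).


58 = 3A hex

3A


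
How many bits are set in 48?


0b110000 has 2 set bits

2


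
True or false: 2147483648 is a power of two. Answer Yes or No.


0b10000000000000000000000000000000. Only one bit set => Yes

Yes


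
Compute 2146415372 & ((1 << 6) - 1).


2146415372 & 63 = 12

12


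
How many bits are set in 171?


0b10101011 has 5 set bits

5


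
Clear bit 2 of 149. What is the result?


149 & ~(1 << 2) = 145

145


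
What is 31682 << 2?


0b111101111000010 << 2 = 0b11110111100001000 = 126728

126728


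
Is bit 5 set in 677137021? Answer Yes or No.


0b101000010111000100101001111101, bit 5 = 1. Yes

Yes


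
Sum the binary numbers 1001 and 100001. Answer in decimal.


1001 + 100001 = 101010 = 42

42


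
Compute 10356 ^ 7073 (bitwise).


0b10100001110100 ^ 0b1101110100001 = 0b11001111010101 = 13269

13269


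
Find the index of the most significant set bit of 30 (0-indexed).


0b11110. Highest set bit at position 4

4


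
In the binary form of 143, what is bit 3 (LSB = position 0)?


0b10001111, position 3 = 1

1


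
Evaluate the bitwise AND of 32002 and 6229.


0b111110100000010 & 0b1100001010101 = 0b1100000000000 = 6144

6144


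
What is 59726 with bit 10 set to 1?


59726 | (1 << 10) = 59726 | 1024 = 60750

60750


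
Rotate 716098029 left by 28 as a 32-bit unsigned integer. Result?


Rotate 0b101010101011101100100111101101 left by 28 (32-bit) = 0b11010010101010101110110010011110 = 3534417054

3534417054


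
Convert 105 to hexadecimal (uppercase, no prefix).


105 = 69 hex

69


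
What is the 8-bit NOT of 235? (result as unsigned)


~0b11101011 = 0b10100 = 20 (8-bit unsigned)

20


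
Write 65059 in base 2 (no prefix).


65059 = 1111111000100011 in binary

1111111000100011


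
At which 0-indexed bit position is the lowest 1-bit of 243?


0b11110011. Lowest set bit at position 0

0


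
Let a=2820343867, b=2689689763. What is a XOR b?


2820343867 ^ 2689689763 = 139092120

139092120


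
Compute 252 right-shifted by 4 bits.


0b11111100 >> 4 = 0b1111 = 15

15


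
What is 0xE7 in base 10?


E7 hex = 231 decimal

231


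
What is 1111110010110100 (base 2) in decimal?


1111110010110100 in decimal = 64692

64692


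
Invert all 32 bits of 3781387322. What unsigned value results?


3781387322 ^ 4294967295 = 513579973

513579973


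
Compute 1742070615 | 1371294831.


0b1100111110101011110001101010111 | 0b1010001101111000100110001101111 = 0b1110111111111011110111101111111 = 2013130623

2013130623


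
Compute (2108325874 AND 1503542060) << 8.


Step 1: 2108325874 & 1503542060 = 1502231328
Step 2: 1502231328 << 8 = 384571219968

384571219968


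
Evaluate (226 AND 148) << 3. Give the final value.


Step 1: 226 & 148 = 128
Step 2: 128 << 3 = 1024

1024


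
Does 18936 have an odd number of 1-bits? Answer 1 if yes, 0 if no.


0b100100111111000 has 8 ones => parity 0

0


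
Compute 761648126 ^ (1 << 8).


761648126 ^ (1 << 8) = 761648126 ^ 256 = 761647870

761647870


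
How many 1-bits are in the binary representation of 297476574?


0b10001101110110010000111011110 has 16 set bits

16


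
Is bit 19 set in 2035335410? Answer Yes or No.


0b1111001010100001100000011110010, bit 19 = 0. No

No


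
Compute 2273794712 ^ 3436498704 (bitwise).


0b10000111100001110101101010011000 ^ 0b11001100110101001100111100010000 = 0b1001011010100111001010110001000 = 1263768968

1263768968


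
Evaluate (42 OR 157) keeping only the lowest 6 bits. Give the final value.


Step 1: 42 | 157 = 191
Step 2: 191 & 63 = 63

63


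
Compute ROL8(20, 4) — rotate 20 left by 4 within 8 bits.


Rotate 0b10100 left by 4 (8-bit) = 0b1000001 = 65

65


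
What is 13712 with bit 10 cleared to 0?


13712 & ~(1 << 10) = 12688

12688


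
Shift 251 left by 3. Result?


0b11111011 << 3 = 0b11111011000 = 2008

2008


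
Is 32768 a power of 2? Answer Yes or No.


0b1000000000000000. Only one bit set => Yes

Yes


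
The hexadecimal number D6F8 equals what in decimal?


D6F8 hex = 55032 decimal

55032


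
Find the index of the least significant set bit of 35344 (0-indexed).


0b1000101000010000. Lowest set bit at position 4

4


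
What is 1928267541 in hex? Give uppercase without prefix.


1928267541 = 72EF0715 hex

72EF0715


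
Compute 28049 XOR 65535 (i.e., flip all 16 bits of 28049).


28049 ^ 65535 = 37486

37486


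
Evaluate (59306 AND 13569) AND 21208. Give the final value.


Step 1: 59306 & 13569 = 9472
Step 2: 9472 & 21208 = 0

0


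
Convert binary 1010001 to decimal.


1010001 in decimal = 81

81


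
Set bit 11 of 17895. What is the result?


17895 | (1 << 11) = 17895 | 2048 = 19943

19943


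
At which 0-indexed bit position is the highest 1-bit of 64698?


0b1111110010111010. Highest set bit at position 15

15


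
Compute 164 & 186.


0b10100100 & 0b10111010 = 0b10100000 = 160

160


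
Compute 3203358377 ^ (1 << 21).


3203358377 ^ (1 << 21) = 3203358377 ^ 2097152 = 3201261225

3201261225


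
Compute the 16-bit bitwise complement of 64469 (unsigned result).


~0b1111101111010101 = 0b10000101010 = 1066 (16-bit unsigned)

1066


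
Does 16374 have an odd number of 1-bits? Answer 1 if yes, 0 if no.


0b11111111110110 has 12 ones => parity 0

0


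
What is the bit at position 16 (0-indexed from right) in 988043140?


0b111010111001000101011110000100, position 16 = 0

0


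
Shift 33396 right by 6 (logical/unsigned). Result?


0b1000001001110100 >> 6 = 0b1000001001 = 521

521


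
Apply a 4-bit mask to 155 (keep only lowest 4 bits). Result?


155 & 15 = 11

11


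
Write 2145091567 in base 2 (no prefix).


2145091567 = 1111111110110110111111111101111 in binary

1111111110110110111111111101111


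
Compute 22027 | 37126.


0b101011000001011 | 0b1001000100000110 = 0b1101011100001111 = 55055

55055


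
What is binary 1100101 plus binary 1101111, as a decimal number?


1100101 + 1101111 = 11010100 = 212

212


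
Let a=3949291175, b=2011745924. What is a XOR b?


3949291175 ^ 2011745924 = 2626529315

2626529315


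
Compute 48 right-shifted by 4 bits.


0b110000 >> 4 = 0b11 = 3

3


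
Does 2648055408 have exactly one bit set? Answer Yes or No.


0b10011101110101100001111001110000. Multiple bits set => No

No


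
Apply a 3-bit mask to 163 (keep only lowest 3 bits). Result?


163 & 7 = 3

3


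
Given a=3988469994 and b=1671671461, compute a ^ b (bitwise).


3988469994 ^ 1671671461 = 2383976015

2383976015


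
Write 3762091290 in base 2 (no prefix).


3762091290 = 11100000001111001111010100011010 in binary

11100000001111001111010100011010


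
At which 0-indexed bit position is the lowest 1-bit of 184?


0b10111000. Lowest set bit at position 3

3


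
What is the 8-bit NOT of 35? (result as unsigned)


~0b100011 = 0b11011100 = 220 (8-bit unsigned)

220


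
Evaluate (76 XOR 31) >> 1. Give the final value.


Step 1: 76 ^ 31 = 83
Step 2: 83 >> 1 = 41

41


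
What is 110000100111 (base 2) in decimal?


110000100111 in decimal = 3111

3111


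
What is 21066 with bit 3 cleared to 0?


21066 & ~(1 << 3) = 21058

21058


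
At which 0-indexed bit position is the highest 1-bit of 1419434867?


0b1010100100110101101101101110011. Highest set bit at position 30

30


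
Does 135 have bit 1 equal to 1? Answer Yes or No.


0b10000111, bit 1 = 1. Yes

Yes


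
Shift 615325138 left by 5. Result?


0b100100101011010001110111010010 << 5 = 0b10010010101101000111011101001000000 = 19690404416

19690404416


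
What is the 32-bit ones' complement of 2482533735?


2482533735 ^ 4294967295 = 1812433560

1812433560


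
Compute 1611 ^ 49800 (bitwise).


0b11001001011 ^ 0b1100001010001000 = 0b1100010011000011 = 50371

50371


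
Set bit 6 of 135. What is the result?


135 | (1 << 6) = 135 | 64 = 199

199


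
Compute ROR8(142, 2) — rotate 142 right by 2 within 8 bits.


Rotate 0b10001110 right by 2 (8-bit) = 0b10100011 = 163

163


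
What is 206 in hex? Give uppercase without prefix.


206 = CE hex

CE


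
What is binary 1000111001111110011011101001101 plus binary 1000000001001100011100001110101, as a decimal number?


1000111001111110011011101001101 + 1000000001001100011100001110101 = 10000111011001010110111111000010 = 2271571906

2271571906


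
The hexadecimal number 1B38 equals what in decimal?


1B38 hex = 6968 decimal

6968


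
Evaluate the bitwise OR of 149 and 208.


0b10010101 | 0b11010000 = 0b11010101 = 213

213


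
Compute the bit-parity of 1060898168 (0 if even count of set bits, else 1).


0b111111001111000000010101111000 has 16 ones => parity 0

0


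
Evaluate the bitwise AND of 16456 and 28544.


0b100000001001000 & 0b110111110000000 = 0b100000000000000 = 16384

16384


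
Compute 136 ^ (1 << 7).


136 ^ (1 << 7) = 136 ^ 128 = 8

8


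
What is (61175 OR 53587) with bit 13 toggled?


Step 1: 61175 | 53587 = 65527
Step 2: 65527 ^ (1 << 13) = 65527 ^ 8192 = 57335

57335


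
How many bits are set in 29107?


0b111000110110011 has 9 set bits

9


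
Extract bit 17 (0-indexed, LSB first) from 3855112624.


0b11100101110010000101100110110000, position 17 = 0

0


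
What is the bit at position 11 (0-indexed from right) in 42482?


0b1010010111110010, position 11 = 0

0


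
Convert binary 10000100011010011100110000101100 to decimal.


10000100011010011100110000101100 in decimal = 2221526060

2221526060


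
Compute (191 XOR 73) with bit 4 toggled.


Step 1: 191 ^ 73 = 246
Step 2: 246 ^ (1 << 4) = 246 ^ 16 = 230

230


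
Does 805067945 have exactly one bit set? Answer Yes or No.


0b101111111111000101110010101001. Multiple bits set => No

No


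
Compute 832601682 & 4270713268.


0b110001101000000111111001010010 & 0b11111110100011011110100110110100 = 0b110000100000000110100000010000 = 813721616

813721616


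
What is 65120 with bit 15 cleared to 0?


65120 & ~(1 << 15) = 32352

32352


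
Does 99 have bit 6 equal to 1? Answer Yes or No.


0b1100011, bit 6 = 1. Yes

Yes


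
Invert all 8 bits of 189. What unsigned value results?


189 ^ 255 = 66

66


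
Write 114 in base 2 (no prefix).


114 = 1110010 in binary

1110010


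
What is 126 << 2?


0b1111110 << 2 = 0b111111000 = 504

504


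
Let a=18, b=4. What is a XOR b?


18 ^ 4 = 22

22


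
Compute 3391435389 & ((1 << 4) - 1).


3391435389 & 15 = 13

13


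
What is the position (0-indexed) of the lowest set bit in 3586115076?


0b11010101101111111100011000000100. Lowest set bit at position 2

2


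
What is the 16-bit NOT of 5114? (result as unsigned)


~0b1001111111010 = 0b1110110000000101 = 60421 (16-bit unsigned)

60421


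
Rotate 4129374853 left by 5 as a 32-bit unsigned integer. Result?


Rotate 0b11110110001000010100001010000101 left by 5 (32-bit) = 0b11000100001010000101000010111110 = 3290976446

3290976446


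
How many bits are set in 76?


0b1001100 has 3 set bits

3


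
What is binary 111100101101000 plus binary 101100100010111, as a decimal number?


111100101101000 + 101100100010111 = 1101001001111111 = 53887

53887


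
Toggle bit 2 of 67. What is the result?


67 ^ (1 << 2) = 67 ^ 4 = 71

71


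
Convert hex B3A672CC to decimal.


B3A672CC hex = 3014030028 decimal

3014030028


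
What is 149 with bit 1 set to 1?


149 | (1 << 1) = 149 | 2 = 151

151


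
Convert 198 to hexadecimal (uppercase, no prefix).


198 = C6 hex

C6


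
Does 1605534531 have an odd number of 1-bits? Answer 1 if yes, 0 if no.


0b1011111101100101000001101000011 has 16 ones => parity 0

0


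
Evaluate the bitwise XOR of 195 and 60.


0b11000011 ^ 0b111100 = 0b11111111 = 255

255


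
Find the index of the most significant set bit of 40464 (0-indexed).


0b1001111000010000. Highest set bit at position 15

15


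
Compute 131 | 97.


0b10000011 | 0b1100001 = 0b11100011 = 227

227


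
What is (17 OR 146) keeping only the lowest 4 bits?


Step 1: 17 | 146 = 147
Step 2: 147 & 15 = 3

3


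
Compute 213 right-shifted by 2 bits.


0b11010101 >> 2 = 0b110101 = 53

53


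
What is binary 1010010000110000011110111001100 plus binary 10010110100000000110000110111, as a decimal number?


1010010000110000011110111001100 + 10010110100000000110000110111 = 1100100111010000100101000000011 = 1692944899

1692944899


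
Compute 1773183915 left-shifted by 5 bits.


0b1101001101100001010001110101011 << 5 = 0b110100110110000101000111010101100000 = 56741885280

56741885280


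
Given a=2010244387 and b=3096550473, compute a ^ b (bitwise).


2010244387 ^ 3096550473 = 3477109098

3477109098


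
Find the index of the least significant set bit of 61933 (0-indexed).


0b1111000111101101. Lowest set bit at position 0

0


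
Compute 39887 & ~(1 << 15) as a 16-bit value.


39887 & ~(1 << 15) = 7119

7119


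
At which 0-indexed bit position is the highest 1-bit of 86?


0b1010110. Highest set bit at position 6

6


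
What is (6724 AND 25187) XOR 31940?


Step 1: 6724 & 25187 = 576
Step 2: 576 ^ 31940 = 32388

32388


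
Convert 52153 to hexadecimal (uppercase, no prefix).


52153 = CBB9 hex

CBB9


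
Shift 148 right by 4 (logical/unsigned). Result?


0b10010100 >> 4 = 0b1001 = 9

9


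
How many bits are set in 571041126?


0b100010000010010110010101100110 has 12 set bits

12


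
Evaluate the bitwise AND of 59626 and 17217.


0b1110100011101010 & 0b100001101000001 = 0b100000001000000 = 16448

16448


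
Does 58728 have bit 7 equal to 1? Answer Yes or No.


0b1110010101101000, bit 7 = 0. No

No


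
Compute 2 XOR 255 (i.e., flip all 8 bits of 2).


2 ^ 255 = 253

253


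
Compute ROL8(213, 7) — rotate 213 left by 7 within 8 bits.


Rotate 0b11010101 left by 7 (8-bit) = 0b11101010 = 234

234


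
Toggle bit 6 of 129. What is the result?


129 ^ (1 << 6) = 129 ^ 64 = 193

193


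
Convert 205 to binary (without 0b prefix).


205 = 11001101 in binary

11001101


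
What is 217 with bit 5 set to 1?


217 | (1 << 5) = 217 | 32 = 249

249


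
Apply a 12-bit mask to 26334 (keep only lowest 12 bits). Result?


26334 & 4095 = 1758

1758


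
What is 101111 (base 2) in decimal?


101111 in decimal = 47

47


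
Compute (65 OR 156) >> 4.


Step 1: 65 | 156 = 221
Step 2: 221 >> 4 = 13

13


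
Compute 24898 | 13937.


0b110000101000010 | 0b11011001110001 = 0b111011101110011 = 30579

30579


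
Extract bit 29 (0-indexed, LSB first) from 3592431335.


0b11010110001000000010011011100111, position 29 = 0

0


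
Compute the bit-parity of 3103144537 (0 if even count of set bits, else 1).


0b10111000111101100011101001011001 has 18 ones => parity 0

0


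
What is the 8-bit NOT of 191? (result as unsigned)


~0b10111111 = 0b1000000 = 64 (8-bit unsigned)

64


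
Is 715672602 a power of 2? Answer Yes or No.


0b101010101010000100110000011010. Multiple bits set => No

No


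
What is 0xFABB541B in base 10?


FABB541B hex = 4206580763 decimal

4206580763


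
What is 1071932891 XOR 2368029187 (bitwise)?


0b111111111001000110010111011011 ^ 0b10001101001001010100001000000011 = 0b10110010110000010010011111011000 = 2999003096

2999003096


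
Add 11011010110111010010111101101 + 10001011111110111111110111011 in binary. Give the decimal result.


11011010110111010010111101101 + 10001011111110111111110111011 = 101100110110110010010110101000 = 752559528

752559528


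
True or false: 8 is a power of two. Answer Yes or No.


0b1000. Only one bit set => Yes

Yes


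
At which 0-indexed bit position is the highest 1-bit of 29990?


0b111010100100110. Highest set bit at position 14

14


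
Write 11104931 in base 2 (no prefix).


11104931 = 101010010111001010100011 in binary

101010010111001010100011


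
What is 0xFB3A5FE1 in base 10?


FB3A5FE1 hex = 4214906849 decimal

4214906849


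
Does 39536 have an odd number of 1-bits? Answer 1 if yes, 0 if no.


0b1001101001110000 has 7 ones => parity 1

1


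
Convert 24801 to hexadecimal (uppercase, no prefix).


24801 = 60E1 hex

60E1


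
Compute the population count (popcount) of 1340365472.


0b1001111111001000101101010100000 has 15 set bits

15


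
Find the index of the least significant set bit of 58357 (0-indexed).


0b1110001111110101. Lowest set bit at position 0

0


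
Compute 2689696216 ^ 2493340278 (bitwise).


0b10100000010100011000000111011000 ^ 0b10010100100111010101101001110110 = 0b110100110011001101101110101110 = 885840814

885840814


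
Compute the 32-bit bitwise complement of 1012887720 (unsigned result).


~0b111100010111110111000010101000 = 0b11000011101000001000111101010111 = 3282079575 (32-bit unsigned)

3282079575


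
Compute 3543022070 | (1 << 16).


3543022070 | (1 << 16) = 3543022070 | 65536 = 3543087606

3543087606


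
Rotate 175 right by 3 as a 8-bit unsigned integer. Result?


Rotate 0b10101111 right by 3 (8-bit) = 0b11110101 = 245

245


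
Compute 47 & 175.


0b101111 & 0b10101111 = 0b101111 = 47

47


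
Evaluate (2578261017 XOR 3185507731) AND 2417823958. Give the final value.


Step 1: 2578261017 ^ 3185507731 = 611572106
Step 2: 611572106 & 2417823958 = 1118338

1118338


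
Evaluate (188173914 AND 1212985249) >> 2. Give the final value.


Step 1: 188173914 & 1212985249 = 134483456
Step 2: 134483456 >> 2 = 33620864

33620864


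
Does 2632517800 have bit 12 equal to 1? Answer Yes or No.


0b10011100111010010000100010101000, bit 12 = 0. No

No


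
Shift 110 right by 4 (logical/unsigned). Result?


0b1101110 >> 4 = 0b110 = 6

6


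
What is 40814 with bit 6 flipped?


40814 ^ (1 << 6) = 40814 ^ 64 = 40750

40750


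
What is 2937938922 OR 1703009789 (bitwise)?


0b10101111000111010110001111101010 | 0b1100101100000011101110111111101 = 0b11101111100111011111111111111111 = 4020109311

4020109311


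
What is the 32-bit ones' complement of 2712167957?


2712167957 ^ 4294967295 = 1582799338

1582799338


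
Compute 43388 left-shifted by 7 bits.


0b1010100101111100 << 7 = 0b10101001011111000000000 = 5553664

5553664


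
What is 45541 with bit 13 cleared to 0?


45541 & ~(1 << 13) = 37349

37349


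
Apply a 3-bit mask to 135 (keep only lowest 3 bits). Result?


135 & 7 = 7

7


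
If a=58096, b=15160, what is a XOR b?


58096 ^ 15160 = 55752

55752


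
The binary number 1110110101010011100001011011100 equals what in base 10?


1110110101010011100001011011100 in decimal = 1990836956

1990836956


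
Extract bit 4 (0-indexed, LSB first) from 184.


0b10111000, position 4 = 1

1


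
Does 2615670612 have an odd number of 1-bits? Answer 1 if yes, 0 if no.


0b10011011111001111111011101010100 has 21 ones => parity 1

1


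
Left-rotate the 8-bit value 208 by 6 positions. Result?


Rotate 0b11010000 left by 6 (8-bit) = 0b110100 = 52

52


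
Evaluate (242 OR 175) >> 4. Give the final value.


Step 1: 242 | 175 = 255
Step 2: 255 >> 4 = 15

15


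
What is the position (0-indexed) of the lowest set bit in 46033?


0b1011001111010001. Lowest set bit at position 0

0


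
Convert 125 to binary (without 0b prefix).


125 = 1111101 in binary

1111101


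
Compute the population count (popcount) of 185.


0b10111001 has 5 set bits

5


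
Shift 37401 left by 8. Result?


0b1001001000011001 << 8 = 0b100100100001100100000000 = 9574656

9574656


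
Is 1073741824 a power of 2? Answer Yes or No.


0b1000000000000000000000000000000. Only one bit set => Yes

Yes


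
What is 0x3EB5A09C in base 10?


3EB5A09C hex = 1052090524 decimal

1052090524


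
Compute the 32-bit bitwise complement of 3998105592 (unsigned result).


~0b11101110010011100011111111111000 = 0b10001101100011100000000000111 = 296861703 (32-bit unsigned)

296861703


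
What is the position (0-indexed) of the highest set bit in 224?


0b11100000. Highest set bit at position 7

7


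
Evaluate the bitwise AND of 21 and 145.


0b10101 & 0b10010001 = 0b10001 = 17

17


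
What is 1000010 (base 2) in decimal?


1000010 in decimal = 66

66


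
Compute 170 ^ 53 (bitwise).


0b10101010 ^ 0b110101 = 0b10011111 = 159

159


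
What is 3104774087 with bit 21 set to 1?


3104774087 | (1 << 21) = 3104774087 | 2097152 = 3106871239

3106871239


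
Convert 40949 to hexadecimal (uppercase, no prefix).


40949 = 9FF5 hex

9FF5


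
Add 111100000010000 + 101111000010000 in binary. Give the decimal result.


111100000010000 + 101111000010000 = 1101011000100000 = 54816

54816


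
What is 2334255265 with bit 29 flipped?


2334255265 ^ (1 << 29) = 2334255265 ^ 536870912 = 2871126177

2871126177


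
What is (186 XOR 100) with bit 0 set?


Step 1: 186 ^ 100 = 222
Step 2: 222 | (1 << 0) = 222 | 1 = 223

223


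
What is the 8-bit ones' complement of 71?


71 ^ 255 = 184

184


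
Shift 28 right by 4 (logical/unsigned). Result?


0b11100 >> 4 = 0b1 = 1

1


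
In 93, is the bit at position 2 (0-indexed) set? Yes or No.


0b1011101, bit 2 = 1. Yes

Yes


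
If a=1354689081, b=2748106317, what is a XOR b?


1354689081 ^ 2748106317 = 4084345972

4084345972


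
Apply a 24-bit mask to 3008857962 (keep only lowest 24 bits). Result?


3008857962 & 16777215 = 5736298

5736298


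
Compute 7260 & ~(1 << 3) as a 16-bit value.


7260 & ~(1 << 3) = 7252

7252


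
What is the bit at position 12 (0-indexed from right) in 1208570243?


0b1001000000010010101000110000011, position 12 = 1

1


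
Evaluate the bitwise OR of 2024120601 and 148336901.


0b1111000101001011010000100011001 | 0b1000110101110111000100000101 = 0b1111000111101111111000100011101 = 2029515037

2029515037


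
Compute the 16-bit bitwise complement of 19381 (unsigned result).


~0b100101110110101 = 0b1011010001001010 = 46154 (16-bit unsigned)

46154


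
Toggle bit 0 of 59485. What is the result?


59485 ^ (1 << 0) = 59485 ^ 1 = 59484

59484


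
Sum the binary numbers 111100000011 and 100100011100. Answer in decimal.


111100000011 + 100100011100 = 1100000011111 = 6175

6175


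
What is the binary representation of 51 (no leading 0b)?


51 = 110011 in binary

110011


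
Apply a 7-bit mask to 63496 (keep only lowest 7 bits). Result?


63496 & 127 = 8

8


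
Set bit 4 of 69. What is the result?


69 | (1 << 4) = 69 | 16 = 85

85


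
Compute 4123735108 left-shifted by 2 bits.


0b11110101110010110011010001000100 << 2 = 0b1111010111001011001101000100010000 = 16494940432

16494940432


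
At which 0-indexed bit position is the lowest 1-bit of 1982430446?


0b1110110001010010111110011101110. Lowest set bit at position 1

1


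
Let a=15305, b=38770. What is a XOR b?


15305 ^ 38770 = 44219

44219


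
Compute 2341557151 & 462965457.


0b10001011100100010101001110011111 & 0b11011100110000100101011010001 = 0b1011100100000100001010010001 = 194003601

194003601


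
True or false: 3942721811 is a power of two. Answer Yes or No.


0b11101011000000010010100100010011. Multiple bits set => No

No


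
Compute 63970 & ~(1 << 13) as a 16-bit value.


63970 & ~(1 << 13) = 55778

55778


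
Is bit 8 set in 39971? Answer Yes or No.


0b1001110000100011, bit 8 = 0. No

No


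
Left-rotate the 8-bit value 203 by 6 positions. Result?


Rotate 0b11001011 left by 6 (8-bit) = 0b11110010 = 242

242


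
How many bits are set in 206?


0b11001110 has 5 set bits

5


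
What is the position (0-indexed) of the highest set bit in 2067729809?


0b1111011001111110000110110010001. Highest set bit at position 30

30


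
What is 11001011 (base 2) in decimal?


11001011 in decimal = 203

203


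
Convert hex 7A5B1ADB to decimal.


7A5B1ADB hex = 2052791003 decimal

2052791003


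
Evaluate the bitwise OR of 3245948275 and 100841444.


0b11000001011110010011110101110011 | 0b110000000101011011111100100 = 0b11000111011110111011111111110111 = 3346776055

3346776055


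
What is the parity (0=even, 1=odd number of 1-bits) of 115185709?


0b110110111011001100000101101 has 15 ones => parity 1

1


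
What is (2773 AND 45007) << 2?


Step 1: 2773 & 45007 = 2757
Step 2: 2757 << 2 = 11028

11028


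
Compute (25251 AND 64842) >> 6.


Step 1: 25251 & 64842 = 24578
Step 2: 24578 >> 6 = 384

384


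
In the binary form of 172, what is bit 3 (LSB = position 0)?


0b10101100, position 3 = 1

1


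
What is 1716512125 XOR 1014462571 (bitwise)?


0b1100110010011111110010101111101 ^ 0b111100011101110111100001101011 = 0b1011010001110001001110100010110 = 1513659670

1513659670


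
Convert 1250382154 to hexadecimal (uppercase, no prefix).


1250382154 = 4A87514A hex

4A87514A


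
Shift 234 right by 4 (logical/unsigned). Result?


0b11101010 >> 4 = 0b1110 = 14

14


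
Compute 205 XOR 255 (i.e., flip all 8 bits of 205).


205 ^ 255 = 50

50


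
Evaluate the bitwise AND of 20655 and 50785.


0b101000010101111 & 0b1100011001100001 = 0b100000000100001 = 16417

16417


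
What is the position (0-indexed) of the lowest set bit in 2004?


0b11111010100. Lowest set bit at position 2

2


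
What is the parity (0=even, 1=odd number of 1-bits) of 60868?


0b1110110111000100 has 9 ones => parity 1

1


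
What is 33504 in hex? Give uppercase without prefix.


33504 = 82E0 hex

82E0


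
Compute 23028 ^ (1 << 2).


23028 ^ (1 << 2) = 23028 ^ 4 = 23024

23024


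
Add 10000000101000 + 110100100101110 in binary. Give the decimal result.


10000000101000 + 110100100101110 = 1000100101010110 = 35158

35158


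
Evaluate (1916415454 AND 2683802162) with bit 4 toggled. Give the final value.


Step 1: 1916415454 & 2683802162 = 305266706
Step 2: 305266706 ^ (1 << 4) = 305266706 ^ 16 = 305266690

305266690
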